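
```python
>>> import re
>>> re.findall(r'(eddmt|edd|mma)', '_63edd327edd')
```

['edd', 'edd']

Walking the string: at [3:6] match 'edd', group 1 = 'edd'; at [9:12] match 'edd', group 1 = 'edd'.
Because there's exactly one group, `findall` drops the full match and keeps group 1 from each hit.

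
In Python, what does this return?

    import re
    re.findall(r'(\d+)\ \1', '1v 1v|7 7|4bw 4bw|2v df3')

['7']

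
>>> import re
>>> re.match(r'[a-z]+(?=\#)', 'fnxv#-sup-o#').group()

'fnxv'

Because the assertion is zero-width, the text it checks is not consumed and won't appear in the result.
`match` is anchored at position 0; if the pattern doesn't fit there, it returns None.
The match spans [0:4] → 'fnxv'.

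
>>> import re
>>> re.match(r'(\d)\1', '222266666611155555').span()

(0, 2)

`re.match` only tries the pattern at the start of the string.
The match spans [0:2] → '22'.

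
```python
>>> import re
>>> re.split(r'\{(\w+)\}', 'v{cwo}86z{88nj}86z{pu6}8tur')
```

['v', 'cwo', '86z', '88nj', '86z', 'pu6', '8tur']

Matches to split on: at [1:6] → '{cwo}'; at [9:15] → '{88nj}'; at [18:23] → '{pu6}'.
`re.split` interleaves the captured-group text with the surrounding fragments.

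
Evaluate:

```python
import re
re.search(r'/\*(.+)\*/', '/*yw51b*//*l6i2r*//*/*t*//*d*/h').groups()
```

`re.search` tries every starting position until one works.
The match spans [0:30] → '/*yw51b*//*l6i2r*//*/*t*//*d*/'.
Captured: group 1 = 'yw51b*//*l6i2r*//*/*t*//*d'.

('yw51b*//*l6i2r*//*/*t*//*d',)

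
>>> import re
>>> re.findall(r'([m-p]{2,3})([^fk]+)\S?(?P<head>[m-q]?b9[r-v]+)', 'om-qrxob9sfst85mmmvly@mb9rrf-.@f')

Pattern: 2 to 3 of a character in [m-p] (captured); then one or more of any character except [fk] (captured); then optionally a non-whitespace character; then optionally a character in [m-q], then the literal 'b9', then one or more of a character in [r-v] (captured as 'head').
Walking the string: at [0:10] match 'om-qrxob9s', groups = ('om', '-qrxo', 'b9s'); at [15:27] match 'mmmvly@mb9rr', groups = ('mmm', 'vly@m', 'b9rr').
`findall` packs the 3 group values into a tuple for every match.

[('om', '-qrxo', 'b9s'), ('mmm', 'vly@m', 'b9rr')]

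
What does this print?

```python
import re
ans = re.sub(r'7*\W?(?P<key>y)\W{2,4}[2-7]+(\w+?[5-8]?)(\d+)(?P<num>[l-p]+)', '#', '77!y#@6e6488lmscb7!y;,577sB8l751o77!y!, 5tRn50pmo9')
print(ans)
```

Lazy quantifiers expand one character at a time until the remainder of the pattern can match.
Every occurrence is swapped for '#'.

#scb#751o#9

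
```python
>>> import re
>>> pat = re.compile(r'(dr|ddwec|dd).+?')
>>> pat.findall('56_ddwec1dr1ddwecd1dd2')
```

['ddwec', 'dr', 'ddwec', 'dd']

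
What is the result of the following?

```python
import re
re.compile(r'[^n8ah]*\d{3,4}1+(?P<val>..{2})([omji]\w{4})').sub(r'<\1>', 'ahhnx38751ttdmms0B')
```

Pattern: zero or more of any character except [n8ah], then 3 to 4 of a digit, then one or more of the literal '1'; then any character, then exactly 2 of any character (captured as 'val'); then one of [omji], then exactly 4 of a word character (captured).
Matches: at [4:18] → 'x38751ttdmms0B'.
`\1` in the replacement pulls in group 1's text for each match.

'ahhn<ttd>'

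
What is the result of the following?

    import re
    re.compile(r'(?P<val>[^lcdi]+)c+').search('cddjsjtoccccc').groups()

('jsjto',)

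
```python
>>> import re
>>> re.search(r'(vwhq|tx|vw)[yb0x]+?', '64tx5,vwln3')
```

None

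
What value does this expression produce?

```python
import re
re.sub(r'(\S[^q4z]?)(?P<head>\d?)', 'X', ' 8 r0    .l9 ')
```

Pattern: a non-whitespace character, then optionally any character except [q4z] (captured); then optionally a digit (captured as 'head').
Matches: at [1:3] → '8 '; at [3:5] → 'r0'; at [9:12] → '.l9'.
Every occurrence is swapped for 'X'.

' XX    X '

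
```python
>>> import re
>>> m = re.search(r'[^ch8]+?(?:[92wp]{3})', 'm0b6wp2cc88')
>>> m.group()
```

'm0b6wp2'

Pattern: one or more of any character except [ch8] (lazy); then exactly 3 of one of [92wp] (non-capturing group).
Unlike `match`, `search` isn't anchored — it looks for the pattern anywhere in the string.
The match spans [0:7] → 'm0b6wp2'.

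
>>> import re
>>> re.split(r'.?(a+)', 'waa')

['', 'aa', '']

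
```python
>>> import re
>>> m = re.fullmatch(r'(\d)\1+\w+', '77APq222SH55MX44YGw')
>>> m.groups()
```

('7',)

A backreference is literal: `\1` must see the identical characters the first group matched.
For `fullmatch`, every character of the input must be accounted for by the pattern.
The match spans [0:19] → '77APq222SH55MX44YGw'.
Captured: group 1 = '7'.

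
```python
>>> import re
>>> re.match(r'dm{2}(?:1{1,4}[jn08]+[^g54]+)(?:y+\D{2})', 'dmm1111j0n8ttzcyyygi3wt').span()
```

(0, 20)

`re.match` won't scan ahead — the pattern has to work from the very first character.
The match spans [0:20] → 'dmm1111j0n8ttzcyyygi'.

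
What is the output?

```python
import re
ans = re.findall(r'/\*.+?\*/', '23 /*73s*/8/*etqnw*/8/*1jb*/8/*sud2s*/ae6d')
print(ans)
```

Lazy quantifiers expand one character at a time until the remainder of the pattern can match.
No capturing groups, so `findall` returns the 4 full match strings.

['/*73s*/', '/*etqnw*/', '/*1jb*/', '/*sud2s*/']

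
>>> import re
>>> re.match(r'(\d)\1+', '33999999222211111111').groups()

The backreference `\1` re-matches whatever the first group consumed, character for character.
`match` is anchored at position 0; if the pattern doesn't fit there, it returns None.
The match spans [0:2] → '33'.
Captured: group 1 = '3'.

('3',)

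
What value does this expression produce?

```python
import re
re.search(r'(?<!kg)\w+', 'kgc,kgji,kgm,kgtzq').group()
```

'kgc'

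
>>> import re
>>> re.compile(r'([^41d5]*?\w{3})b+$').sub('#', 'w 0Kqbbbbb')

'#'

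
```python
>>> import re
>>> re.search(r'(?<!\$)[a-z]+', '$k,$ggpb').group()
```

'gpb'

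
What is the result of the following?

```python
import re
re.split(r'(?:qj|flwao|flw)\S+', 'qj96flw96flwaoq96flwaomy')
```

['', '']

The string is cut at each match, leaving 2 pieces.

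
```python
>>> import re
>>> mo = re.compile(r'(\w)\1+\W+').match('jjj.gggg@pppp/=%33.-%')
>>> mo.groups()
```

The match spans [0:4] → 'jjj.'.
Captured: group 1 = 'j'.

('j',)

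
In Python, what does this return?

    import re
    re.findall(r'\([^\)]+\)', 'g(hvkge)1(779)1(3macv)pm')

No capturing groups, so `findall` returns the 3 full match strings.

['(hvkge)', '(779)', '(3macv)']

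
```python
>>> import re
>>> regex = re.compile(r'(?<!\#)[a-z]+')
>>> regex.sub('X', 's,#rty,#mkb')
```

'X,#rX,#mX'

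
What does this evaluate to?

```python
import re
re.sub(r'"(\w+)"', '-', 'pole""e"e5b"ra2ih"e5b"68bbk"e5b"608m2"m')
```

'pole"-e5b-e5b-e5b-m'

Matches: at [5:8] → '"e"'; at [11:18] → '"ra2ih"'; at [21:28] → '"68bbk"'; at [31:38] → '"608m2"'.
Each match is replaced by '-'.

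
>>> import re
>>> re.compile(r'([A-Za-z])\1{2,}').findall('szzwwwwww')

['w']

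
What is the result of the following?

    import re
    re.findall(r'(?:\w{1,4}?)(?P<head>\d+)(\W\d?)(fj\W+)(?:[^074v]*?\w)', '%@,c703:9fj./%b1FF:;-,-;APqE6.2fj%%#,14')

[('703', ':9', 'fj./%'), ('6', '.2', 'fj%%#,')]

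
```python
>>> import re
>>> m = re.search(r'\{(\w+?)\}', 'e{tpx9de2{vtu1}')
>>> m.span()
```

(9, 15)

`search` walks the string left to right and returns the first match it finds.
The match spans [9:15] → '{vtu1}'.
Captured: group 1 = 'vtu1'.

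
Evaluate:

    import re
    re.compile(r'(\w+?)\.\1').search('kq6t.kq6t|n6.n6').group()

'kq6t.kq6t'

`\1` has to match the exact text group 1 already captured.
The match spans [0:9] → 'kq6t.kq6t'.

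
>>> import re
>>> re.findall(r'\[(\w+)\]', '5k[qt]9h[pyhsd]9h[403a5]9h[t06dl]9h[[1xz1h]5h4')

['qt', 'pyhsd', '403a5', 't06dl', '1xz1h']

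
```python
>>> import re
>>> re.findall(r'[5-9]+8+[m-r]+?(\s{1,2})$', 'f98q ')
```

[' ']

`findall` collects group 1 from the one match (1 total).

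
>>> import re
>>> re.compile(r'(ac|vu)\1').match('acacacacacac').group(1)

`\1` has to match the exact text group 1 already captured.
`match` is anchored at position 0; if the pattern doesn't fit there, it returns None.
The match spans [0:4] → 'acac'.
Captured: group 1 = 'ac'.

'ac'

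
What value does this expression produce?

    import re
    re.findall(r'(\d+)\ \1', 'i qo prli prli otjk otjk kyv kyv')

[]

After group 1 captures some text, `\1` only succeeds where that same text appears again.
With a single group, `findall` returns only what that group captured — 0 items.
Nothing in the string satisfies the pattern, so the list is empty.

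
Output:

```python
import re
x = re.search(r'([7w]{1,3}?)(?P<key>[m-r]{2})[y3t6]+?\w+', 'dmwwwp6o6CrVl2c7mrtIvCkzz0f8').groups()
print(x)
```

('7', 'mr')

The match spans [15:28] → '7mrtIvCkzz0f8'.
Captured: group 1 = '7', group 2 = 'mr'.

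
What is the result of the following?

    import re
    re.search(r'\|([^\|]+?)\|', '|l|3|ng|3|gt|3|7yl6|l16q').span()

(0, 3)

`re.search` tries every starting position until one works.
The match spans [0:3] → '|l|'.
Captured: group 1 = 'l'.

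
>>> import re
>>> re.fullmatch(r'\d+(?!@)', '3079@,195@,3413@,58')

`re.fullmatch` requires the pattern to consume the entire string.
Here the string isn't matched end-to-end, so the call returns None.

None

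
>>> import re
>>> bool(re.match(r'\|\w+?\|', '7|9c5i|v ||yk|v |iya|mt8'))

False

`re.match` only tries the pattern at the start of the string.
Here the pattern fails at index 0, so the call returns None, and `bool(None)` is False.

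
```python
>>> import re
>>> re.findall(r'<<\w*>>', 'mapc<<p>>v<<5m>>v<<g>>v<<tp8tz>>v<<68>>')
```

Walking the string: at [4:9] → '<<p>>'; at [10:16] → '<<5m>>'; at [17:22] → '<<g>>'; at [23:32] → '<<tp8tz>>'; at [33:39] → '<<68>>'.
`findall` yields the raw match text (5 of them) because the pattern has no groups.

['<<p>>', '<<5m>>', '<<g>>', '<<tp8tz>>', '<<68>>']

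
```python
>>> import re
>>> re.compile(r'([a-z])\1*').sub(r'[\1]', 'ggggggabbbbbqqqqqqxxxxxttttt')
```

'[g][a][b][q][x][t]'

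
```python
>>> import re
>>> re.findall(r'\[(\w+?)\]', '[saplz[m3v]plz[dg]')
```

Matches: at [6:11] match '[m3v]', group 1 = 'm3v'; at [14:18] match '[dg]', group 1 = 'dg'.
With a single group, `findall` returns only what that group captured — 2 items.

['m3v', 'dg']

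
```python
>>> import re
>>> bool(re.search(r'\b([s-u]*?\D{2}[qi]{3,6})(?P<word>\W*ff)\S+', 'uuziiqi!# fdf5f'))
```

False

Pattern: a word boundary (`\b`, zero-width); then zero or more of a character in [s-u] (lazy), then exactly 2 of a non-digit, then 3 to 6 of one of [qi] (captured); then zero or more of a non-word character, then the literal 'ff' (captured as 'word'); then one or more of a non-whitespace character.
`search` walks the string left to right and returns the first match it finds.
Here nothing in the string fits, so the call returns None, and `bool(None)` is False.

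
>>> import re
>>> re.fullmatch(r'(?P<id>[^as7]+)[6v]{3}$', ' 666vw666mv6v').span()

(0, 13)

`fullmatch` succeeds only if the pattern covers the string from start to end.
The match spans [0:13] → ' 666vw666mv6v'.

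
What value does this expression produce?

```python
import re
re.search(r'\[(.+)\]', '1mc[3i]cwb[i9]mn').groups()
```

('3i]cwb[i9',)

The match spans [3:14] → '[3i]cwb[i9]'.
Captured: group 1 = '3i]cwb[i9'.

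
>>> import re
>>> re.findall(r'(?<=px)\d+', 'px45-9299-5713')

['45']

Because the assertion is zero-width, the text it checks is not consumed and won't appear in the result.
No capturing groups, so `findall` returns the 1 full match string.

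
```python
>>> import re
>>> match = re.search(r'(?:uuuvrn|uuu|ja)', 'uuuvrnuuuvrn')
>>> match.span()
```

Branches in `(...|...)` are attempted left-to-right; the first branch that allows the whole pattern to succeed is taken.
`re.search` tries every starting position until one works.
The match spans [0:6] → 'uuuvrn'.

(0, 6)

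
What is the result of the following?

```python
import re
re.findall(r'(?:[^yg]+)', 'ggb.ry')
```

['b.r']

Pattern: one or more of any character except [yg] (non-capturing group).
Since nothing is captured, `findall` lists the 1 matched substring directly.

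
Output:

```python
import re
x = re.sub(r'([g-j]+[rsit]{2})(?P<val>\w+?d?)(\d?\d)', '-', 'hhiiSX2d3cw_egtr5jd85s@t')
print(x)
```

Every occurrence is swapped for '-'.

-d3cw_e-s@t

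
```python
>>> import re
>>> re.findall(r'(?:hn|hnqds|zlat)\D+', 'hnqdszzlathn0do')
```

['hnqdszzlathn']

Scanning left to right: at [0:12] → 'hnqdszzlathn'.
`findall` yields the raw match text (1 of them) because the pattern has no groups.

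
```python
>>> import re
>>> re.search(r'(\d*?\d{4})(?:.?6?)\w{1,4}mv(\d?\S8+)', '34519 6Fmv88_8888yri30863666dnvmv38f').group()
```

'34519 6Fmv88'

This matches zero or more of a digit (lazy), then exactly 4 of a digit (captured); then optionally any character, then optionally a literal '6' (non-capturing group); then 1 to 4 of a word character, then the literal 'mv'; then optionally a digit, then a non-whitespace character, then one or more of a literal '8' (captured).
The match spans [0:12] → '34519 6Fmv88'.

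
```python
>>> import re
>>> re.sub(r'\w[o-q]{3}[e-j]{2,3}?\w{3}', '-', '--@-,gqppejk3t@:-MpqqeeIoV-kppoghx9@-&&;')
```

'--@-,-@:---kppoghx9@-&&;'

Pattern: a word character; then exactly 3 of a character in [o-q]; then 2 to 3 of a character in [e-j] (lazy), then exactly 3 of a word character.
Each match is replaced by '-'.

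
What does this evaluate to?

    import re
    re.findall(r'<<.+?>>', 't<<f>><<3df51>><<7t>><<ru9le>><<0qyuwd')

With the lazy modifier that quantifier settles for the fewest repetitions that let the rest of the pattern succeed (the atoms after it are unaffected and can still be greedy).
`findall` yields the raw match text (4 of them) because the pattern has no groups.

['<<f>>', '<<3df51>>', '<<7t>>', '<<ru9le>>']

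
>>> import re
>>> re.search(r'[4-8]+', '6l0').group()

'6'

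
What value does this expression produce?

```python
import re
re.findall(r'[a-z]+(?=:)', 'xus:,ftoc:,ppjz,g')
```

['xus', 'ftoc']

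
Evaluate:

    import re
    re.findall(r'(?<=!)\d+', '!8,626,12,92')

The lookaround is zero-width — it requires the adjacent text to match without consuming it, so the asserted text isn't part of the match.
Walking the string: at [1:2] → '8'.
No capturing groups, so `findall` returns the 1 full match string.

['8']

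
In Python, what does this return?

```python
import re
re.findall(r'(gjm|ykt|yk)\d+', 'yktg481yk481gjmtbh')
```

['yk']

Because there's exactly one group, `findall` drops the full match and keeps group 1 from the one hit.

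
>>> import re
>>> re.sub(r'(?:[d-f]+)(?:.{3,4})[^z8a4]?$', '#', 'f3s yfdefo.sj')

This matches one or more of a character in [d-f] (non-capturing group); then 3 to 4 of any character (non-capturing group); then optionally any character except [z8a4]; then anchored at the end.
Every occurrence is swapped for '#'.

'f3s y#'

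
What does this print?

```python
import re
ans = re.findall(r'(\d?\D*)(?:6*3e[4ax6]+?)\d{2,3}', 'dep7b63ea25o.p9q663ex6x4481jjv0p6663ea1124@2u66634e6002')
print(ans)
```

Pattern: optionally a digit, then zero or more of a non-digit (captured); then zero or more of the literal '6', then the literal '3e', then one or more of one of [4ax6] (lazy) (non-capturing group); then 2 to 3 of a digit.
Matches: at [3:11] match '7b63ea25', group 1 = '7b'; at [14:26] match '9q663ex6x448', group 1 = '9q'; at [30:41] match '0p6663ea112', group 1 = '0p'.
Because there's exactly one group, `findall` drops the full match and keeps group 1 from each hit.

['7b', '9q', '0p']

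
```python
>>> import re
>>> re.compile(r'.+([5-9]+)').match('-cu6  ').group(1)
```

'6'

The pattern matches one or more of any character; then one or more of a character in [5-9] (captured).
`match` is anchored at position 0; if the pattern doesn't fit there, it returns None.
The match spans [0:4] → '-cu6'.
Captured: group 1 = '6'.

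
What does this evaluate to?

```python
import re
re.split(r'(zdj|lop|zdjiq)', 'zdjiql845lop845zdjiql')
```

['', 'zdj', 'iql845', 'lop', '845', 'zdj', 'iql']

Alternation tries branches left to right and keeps the first one that lets the overall match succeed at that position.
Matches to split on: at [0:3] → 'zdj'; at [9:12] → 'lop'; at [15:18] → 'zdj'.
Because the pattern has a capturing group, `split` also inserts each captured text between the pieces.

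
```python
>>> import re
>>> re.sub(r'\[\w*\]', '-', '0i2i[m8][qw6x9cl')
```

'0i2i-[qw6x9cl'

Matches: at [4:8] → '[m8]'.
`sub` substitutes '-' at each match site.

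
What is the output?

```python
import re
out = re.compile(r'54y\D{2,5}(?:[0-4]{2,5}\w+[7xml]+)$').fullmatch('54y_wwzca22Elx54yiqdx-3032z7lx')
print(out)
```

None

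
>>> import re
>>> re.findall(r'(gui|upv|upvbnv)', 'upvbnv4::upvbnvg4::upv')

Alternation isn't longest-match — the leftmost alternative that fits at this position is chosen.
Walking the string: at [0:3] match 'upv', group 1 = 'upv'; at [9:12] match 'upv', group 1 = 'upv'; at [19:22] match 'upv', group 1 = 'upv'.
`findall` collects group 1 from each match (3 total).

['upv', 'upv', 'upv']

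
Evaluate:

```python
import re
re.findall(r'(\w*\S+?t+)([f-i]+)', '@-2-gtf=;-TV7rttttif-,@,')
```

[('@-2-gt', 'f'), ('=;-TV7rtttt', 'if')]

Pattern: zero or more of a word character, then one or more of a non-whitespace character (lazy), then one or more of a literal 't' (captured); then one or more of a character in [f-i] (captured).
A `+?`/`*?`/`{m,n}?` starts at its minimum and grows only as far as needed for what follows to match.
Matches: at [0:7] match '@-2-gtf', groups = ('@-2-gt', 'f'); at [7:20] match '=;-TV7rttttif', groups = ('=;-TV7rtttt', 'if').
2 groups means each result is a tuple of 2 captured strings — 2 here.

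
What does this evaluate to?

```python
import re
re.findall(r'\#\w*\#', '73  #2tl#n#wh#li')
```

['#2tl#', '#wh#']

Scanning left to right: at [4:9] → '#2tl#'; at [10:14] → '#wh#'.
`findall` yields the raw match text (2 of them) because the pattern has no groups.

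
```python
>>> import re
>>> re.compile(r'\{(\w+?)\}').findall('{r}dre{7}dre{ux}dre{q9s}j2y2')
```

One capturing group, so `findall` returns just the captured substring from each match — 4 in all.

['r', '7', 'ux', 'q9s']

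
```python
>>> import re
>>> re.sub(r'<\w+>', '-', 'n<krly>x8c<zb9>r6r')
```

'n-x8c-r6r'

Each match is replaced by '-'.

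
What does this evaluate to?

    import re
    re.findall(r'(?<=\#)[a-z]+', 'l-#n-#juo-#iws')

The `(?=…)`/`(?<=…)` assertion just peeks at neighbouring text; it doesn't advance the match position.
With no groups in the pattern, `findall` gives back each whole match — 3 here.

['n', 'juo', 'iws']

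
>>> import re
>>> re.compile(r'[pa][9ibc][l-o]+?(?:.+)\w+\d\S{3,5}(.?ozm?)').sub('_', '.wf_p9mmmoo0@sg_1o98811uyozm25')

'.wf__25'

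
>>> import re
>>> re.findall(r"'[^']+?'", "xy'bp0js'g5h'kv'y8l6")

["'bp0js'", "'kv'"]

Matches: at [2:9] → "'bp0js'"; at [12:16] → "'kv'".
With no groups in the pattern, `findall` gives back each whole match — 2 here.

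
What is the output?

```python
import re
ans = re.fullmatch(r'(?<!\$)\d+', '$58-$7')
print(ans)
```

None

`re.fullmatch` requires the pattern to consume the entire string.
Here the pattern can't cover the whole string, so the call returns None.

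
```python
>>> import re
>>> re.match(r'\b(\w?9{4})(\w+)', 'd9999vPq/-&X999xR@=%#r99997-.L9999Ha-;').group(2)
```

'vPq'

Pattern: a word boundary (`\b`, zero-width); then optionally a word character, then exactly 4 of a literal '9' (captured); then one or more of a word character (captured).
`re.match` only tries the pattern at the start of the string.
The match spans [0:8] → 'd9999vPq'.
Captured: group 1 = 'd9999', group 2 = 'vPq'.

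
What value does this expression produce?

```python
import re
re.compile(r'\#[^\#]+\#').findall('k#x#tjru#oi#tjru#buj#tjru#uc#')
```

['#x#', '#oi#', '#buj#', '#uc#']

`findall` yields the raw match text (4 of them) because the pattern has no groups.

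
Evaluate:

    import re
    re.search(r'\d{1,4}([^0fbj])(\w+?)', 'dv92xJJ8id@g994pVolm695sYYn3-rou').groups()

('x', 'J')

This matches 1 to 4 of a digit; then any character except [0fbj] (captured); then one or more of a word character (lazy) (captured).
The `?` after the quantifier makes it lazy — it takes as little as possible before letting the rest of the pattern try.
`re.search` scans for the first position where the pattern succeeds.
The match spans [2:6] → '92xJ'.
Captured: group 1 = 'x', group 2 = 'J'.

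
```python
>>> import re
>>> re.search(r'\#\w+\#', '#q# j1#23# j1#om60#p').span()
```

`re.search` tries every starting position until one works.
The match spans [0:3] → '#q#'.

(0, 3)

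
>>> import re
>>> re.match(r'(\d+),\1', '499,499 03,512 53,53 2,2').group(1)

The match spans [0:7] → '499,499'.
Captured: group 1 = '499'.

'499'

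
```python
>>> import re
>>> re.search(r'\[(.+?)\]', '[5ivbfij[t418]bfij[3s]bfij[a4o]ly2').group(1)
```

'5ivbfij[t418'

`re.search` tries every starting position until one works.
The match spans [0:14] → '[5ivbfij[t418]'.
Captured: group 1 = '5ivbfij[t418'.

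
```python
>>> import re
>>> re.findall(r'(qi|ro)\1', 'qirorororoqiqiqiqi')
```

['ro', 'ro', 'qi', 'qi']

After group 1 captures some text, `\1` only succeeds where that same text appears again.
Scanning left to right: at [2:6] match 'roro', group 1 = 'ro'; at [6:10] match 'roro', group 1 = 'ro'; at [10:14] match 'qiqi', group 1 = 'qi'; at [14:18] match 'qiqi', group 1 = 'qi'.
With a single group, `findall` returns only what that group captured — 4 items.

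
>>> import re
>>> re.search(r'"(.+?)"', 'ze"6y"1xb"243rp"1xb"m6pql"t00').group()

'"6y"'

The `?` after the quantifier makes it lazy — it takes as little as possible before letting the rest of the pattern try.
The match spans [2:6] → '"6y"'.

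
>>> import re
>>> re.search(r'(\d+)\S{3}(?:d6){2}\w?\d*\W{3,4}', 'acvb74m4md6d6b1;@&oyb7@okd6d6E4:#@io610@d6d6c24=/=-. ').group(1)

'74'

The pattern matches one or more of a digit (captured); then exactly 3 of a non-whitespace character, then the literal 'd6' repeated 2 times; then optionally a word character, then zero or more of a digit, then 3 to 4 of a non-word character.
`search` walks the string left to right and returns the first match it finds.
The match spans [4:18] → '74m4md6d6b1;@&'.
Captured: group 1 = '74'.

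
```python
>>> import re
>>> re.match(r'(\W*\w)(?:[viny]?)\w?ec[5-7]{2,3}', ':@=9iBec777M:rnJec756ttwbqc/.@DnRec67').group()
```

This matches zero or more of a non-word character, then a word character (captured); then optionally one of [viny] (non-capturing group); then optionally a word character, then the literal 'ec'; then 2 to 3 of a character in [5-7].
`re.match` won't scan ahead — the pattern has to work from the very first character.
The match spans [0:11] → ':@=9iBec777'.
Captured: group 1 = ':@=9'.

':@=9iBec777'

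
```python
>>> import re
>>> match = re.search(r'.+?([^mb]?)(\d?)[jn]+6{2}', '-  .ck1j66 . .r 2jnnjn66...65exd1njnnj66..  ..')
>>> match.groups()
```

('k', '1')

The match spans [0:10] → '-  .ck1j66'.
Captured: group 1 = 'k', group 2 = '1'.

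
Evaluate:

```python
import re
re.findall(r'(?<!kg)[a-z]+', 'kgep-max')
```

`(?!…)`/`(?<!…)` only lets a position through if the neighbouring text does NOT match; no characters are consumed.
Matches: at [0:4] → 'kgep'; at [5:8] → 'max'.
`findall` yields the raw match text (2 of them) because the pattern has no groups.

['kgep', 'max']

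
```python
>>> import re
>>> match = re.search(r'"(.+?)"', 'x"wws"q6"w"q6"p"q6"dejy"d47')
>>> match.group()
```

'"wws"'

With the lazy modifier that quantifier settles for the fewest repetitions that let the rest of the pattern succeed (the atoms after it are unaffected and can still be greedy).
The match spans [1:6] → '"wws"'.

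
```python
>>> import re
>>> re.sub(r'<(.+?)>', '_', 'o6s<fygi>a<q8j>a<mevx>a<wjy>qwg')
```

'o6s_a_a_a_qwg'

Every occurrence is swapped for '_'.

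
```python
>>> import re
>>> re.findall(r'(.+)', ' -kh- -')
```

With a single group, `findall` returns only what that group captured — 1 item.

[' -kh- -']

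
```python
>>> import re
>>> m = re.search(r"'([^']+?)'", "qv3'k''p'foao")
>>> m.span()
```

(3, 6)

Unlike `match`, `search` isn't anchored — it looks for the pattern anywhere in the string.
The match spans [3:6] → "'k'".
Captured: group 1 = 'k'.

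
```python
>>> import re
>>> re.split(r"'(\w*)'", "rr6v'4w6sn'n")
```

['rr6v', '4w6sn', 'n']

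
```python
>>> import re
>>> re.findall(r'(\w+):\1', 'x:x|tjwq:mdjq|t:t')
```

['x', 't']

`\1` is not a pattern — it's the concrete string captured by group 1, re-applied verbatim.
Walking the string: at [0:3] match 'x:x', group 1 = 'x'; at [14:17] match 't:t', group 1 = 't'.
Because there's exactly one group, `findall` drops the full match and keeps group 1 from each hit.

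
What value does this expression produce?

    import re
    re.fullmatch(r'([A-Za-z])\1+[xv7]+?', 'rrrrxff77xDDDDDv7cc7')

None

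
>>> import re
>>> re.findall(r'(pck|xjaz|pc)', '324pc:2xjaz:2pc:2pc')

['pc', 'xjaz', 'pc', 'pc']

Matches: at [3:5] match 'pc', group 1 = 'pc'; at [7:11] match 'xjaz', group 1 = 'xjaz'; at [13:15] match 'pc', group 1 = 'pc'; at [17:19] match 'pc', group 1 = 'pc'.
One capturing group, so `findall` returns just the captured substring from each match — 4 in all.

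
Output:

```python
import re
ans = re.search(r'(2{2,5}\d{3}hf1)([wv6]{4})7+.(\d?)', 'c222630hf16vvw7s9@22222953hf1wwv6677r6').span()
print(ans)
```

The pattern matches 2 to 5 of a literal '2', then exactly 3 of a digit, then the literal 'hf1' (captured); then exactly 4 of one of [wv6] (captured); then one or more of a literal '7', then any character; then optionally a digit (captured).
`re.search` scans for the first position where the pattern succeeds.
The match spans [1:17] → '222630hf16vvw7s9'.
Captured: group 1 = '222630hf1', group 2 = '6vvw', group 3 = '9'.

(1, 17)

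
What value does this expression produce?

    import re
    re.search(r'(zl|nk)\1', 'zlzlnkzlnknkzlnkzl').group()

'zlzl'

A backreference is literal: `\1` must see the identical characters the first group matched.
`re.search` scans for the first position where the pattern succeeds.
The match spans [0:4] → 'zlzl'.
Captured: group 1 = 'zl'.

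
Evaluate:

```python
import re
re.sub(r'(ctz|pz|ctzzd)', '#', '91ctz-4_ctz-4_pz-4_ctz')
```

'91#-4_#-4_#-4_#'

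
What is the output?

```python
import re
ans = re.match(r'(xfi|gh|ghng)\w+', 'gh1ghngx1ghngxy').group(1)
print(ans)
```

gh

The match spans [0:15] → 'gh1ghngx1ghngxy'.
Captured: group 1 = 'gh'.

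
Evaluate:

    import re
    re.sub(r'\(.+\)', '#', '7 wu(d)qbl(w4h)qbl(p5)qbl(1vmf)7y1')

'7 wu#7y1'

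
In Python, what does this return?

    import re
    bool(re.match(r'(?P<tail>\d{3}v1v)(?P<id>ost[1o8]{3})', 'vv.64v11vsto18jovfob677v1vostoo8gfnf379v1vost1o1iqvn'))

The pattern matches exactly 3 of a digit, then the literal 'v1v' (captured as 'tail'); then the literal 'ost', then exactly 3 of one of [1o8] (captured as 'id').
`match` is anchored at position 0; if the pattern doesn't fit there, it returns None.
Here position 0 doesn't satisfy it, so the call returns None, and `bool(None)` is False.

False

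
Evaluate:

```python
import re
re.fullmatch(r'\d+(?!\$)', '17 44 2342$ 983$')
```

None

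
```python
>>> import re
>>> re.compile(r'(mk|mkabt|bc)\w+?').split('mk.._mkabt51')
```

`|` is ordered: at each position the engine commits to the first alternative that works.
Matches to split on: at [5:8] → 'mka'.
With a capturing group present, the delimiter's captured portion is kept in the result list.

['mk.._', 'mk', 'bt51']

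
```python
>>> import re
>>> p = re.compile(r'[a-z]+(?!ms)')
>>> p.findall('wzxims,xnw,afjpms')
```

['wzxims', 'xnw', 'afjpms']

The negative lookahead/lookbehind blocks any match where the forbidden context is present.
Matches: at [0:6] → 'wzxims'; at [7:10] → 'xnw'; at [11:17] → 'afjpms'.
`findall` yields the raw match text (3 of them) because the pattern has no groups.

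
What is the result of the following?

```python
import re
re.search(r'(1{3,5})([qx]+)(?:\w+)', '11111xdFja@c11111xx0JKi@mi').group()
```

'11111xdFja'

Pattern: 3 to 5 of a literal '1' (captured); then one or more of one of [qx] (captured); then one or more of a word character (non-capturing group).
The match spans [0:10] → '11111xdFja'.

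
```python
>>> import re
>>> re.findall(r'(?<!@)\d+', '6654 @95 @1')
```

['6654', '5']

The negative lookahead/lookbehind blocks any match where the forbidden context is present.
Walking the string: at [0:4] → '6654'; at [7:8] → '5'.
No capturing groups, so `findall` returns the 2 full match strings.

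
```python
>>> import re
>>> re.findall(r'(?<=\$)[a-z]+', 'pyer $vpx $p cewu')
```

['vpx', 'p']

Lookahead/lookbehind check context without consuming it, so the matched span excludes the asserted characters.
`findall` yields the raw match text (2 of them) because the pattern has no groups.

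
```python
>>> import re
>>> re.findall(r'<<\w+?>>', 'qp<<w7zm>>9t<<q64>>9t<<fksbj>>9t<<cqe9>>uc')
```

['<<w7zm>>', '<<q64>>', '<<fksbj>>', '<<cqe9>>']

Scanning left to right: at [2:10] → '<<w7zm>>'; at [12:19] → '<<q64>>'; at [21:30] → '<<fksbj>>'; at [32:40] → '<<cqe9>>'.
With no groups in the pattern, `findall` gives back each whole match — 4 here.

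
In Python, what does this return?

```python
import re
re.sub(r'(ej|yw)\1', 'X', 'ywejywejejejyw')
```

'ywejywXejyw'

A backreference is literal: `\1` must see the identical characters the first group matched.
Matches: at [6:10] → 'ejej'.
`sub` substitutes 'X' at each match site.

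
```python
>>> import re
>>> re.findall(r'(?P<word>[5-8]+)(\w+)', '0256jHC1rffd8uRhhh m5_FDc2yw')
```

[('56', 'jHC1rffd8uRhhh'), ('5', '_FDc2yw')]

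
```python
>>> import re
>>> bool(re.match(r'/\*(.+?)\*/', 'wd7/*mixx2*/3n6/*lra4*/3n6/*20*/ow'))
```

False

`re.match` only tries the pattern at the start of the string.
Here the string doesn't start with a match, so the call returns None, and `bool(None)` is False.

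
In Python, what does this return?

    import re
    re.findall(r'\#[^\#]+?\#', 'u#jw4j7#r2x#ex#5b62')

['#jw4j7#', '#ex#']

Scanning left to right: at [1:8] → '#jw4j7#'; at [11:15] → '#ex#'.
Since nothing is captured, `findall` lists the 2 matched substrings directly.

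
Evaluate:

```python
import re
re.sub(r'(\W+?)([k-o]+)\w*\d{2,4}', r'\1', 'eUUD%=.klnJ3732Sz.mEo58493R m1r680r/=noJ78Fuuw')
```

'eUUD%=.Sz.R r/=Fuuw'

`\1` in the replacement pulls in group 1's text for each match.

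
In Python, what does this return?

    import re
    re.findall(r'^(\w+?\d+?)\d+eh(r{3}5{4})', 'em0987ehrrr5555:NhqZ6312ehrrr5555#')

Pattern: anchored at the start of the string; then one or more of a word character (lazy), then one or more of a digit (lazy) (captured); then one or more of a digit, then the literal 'eh'; then exactly 3 of the literal 'r', then exactly 4 of the literal '5' (captured).
With the lazy modifier that quantifier settles for the fewest repetitions that let the rest of the pattern succeed (the atoms after it are unaffected and can still be greedy).
Walking the string: at [0:15] match 'em0987ehrrr5555', groups = ('em0', 'rrr5555').
2 groups means the one result is a tuple of 2 captured strings — 1 here.

[('em0', 'rrr5555')]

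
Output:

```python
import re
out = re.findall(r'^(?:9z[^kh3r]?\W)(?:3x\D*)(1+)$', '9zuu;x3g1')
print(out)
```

[]

`findall` collects group 1 from each match (0 total).
Nothing in the string satisfies the pattern, so the list is empty.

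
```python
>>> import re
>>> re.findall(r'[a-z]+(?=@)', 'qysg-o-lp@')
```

['lp']

The lookaround is zero-width — it requires the adjacent text to match without consuming it, so the asserted text isn't part of the match.
Since nothing is captured, `findall` lists the 1 matched substring directly.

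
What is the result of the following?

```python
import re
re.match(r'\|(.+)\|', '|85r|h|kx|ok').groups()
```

With `match`, the pattern is implicitly anchored at the beginning.
The match spans [0:10] → '|85r|h|kx|'.
Captured: group 1 = '85r|h|kx'.

('85r|h|kx',)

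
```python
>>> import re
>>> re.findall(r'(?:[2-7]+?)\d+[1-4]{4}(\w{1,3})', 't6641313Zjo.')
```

['Zjo']

The pattern matches one or more of a character in [2-7] (lazy) (non-capturing group); then one or more of a digit, then exactly 4 of a character in [1-4]; then 1 to 3 of a word character (captured).
Scanning left to right: at [1:11] match '6641313Zjo', group 1 = 'Zjo'.
`findall` collects group 1 from the one match (1 total).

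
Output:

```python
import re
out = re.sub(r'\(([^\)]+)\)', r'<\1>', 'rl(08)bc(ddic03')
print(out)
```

rl<08>bc(ddic03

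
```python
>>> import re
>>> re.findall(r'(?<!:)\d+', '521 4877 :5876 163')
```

Because the assertion is negative and zero-width, positions next to the forbidden text are skipped.
Scanning left to right: at [0:3] → '521'; at [4:8] → '4877'; at [11:14] → '876'; at [15:18] → '163'.
Since nothing is captured, `findall` lists the 4 matched substrings directly.

['521', '4877', '876', '163']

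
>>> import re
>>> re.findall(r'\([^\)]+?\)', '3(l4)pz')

['(l4)']

With no groups in the pattern, `findall` gives back each whole match — 1 here.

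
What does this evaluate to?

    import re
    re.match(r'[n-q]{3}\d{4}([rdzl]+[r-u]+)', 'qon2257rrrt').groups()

('rrrt',)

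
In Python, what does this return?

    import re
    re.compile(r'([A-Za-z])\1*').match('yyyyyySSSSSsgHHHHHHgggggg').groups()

('y',)

The backreference `\1` re-matches whatever the first group consumed, character for character.
`re.match` only tries the pattern at the start of the string.
The match spans [0:6] → 'yyyyyy'.
Captured: group 1 = 'y'.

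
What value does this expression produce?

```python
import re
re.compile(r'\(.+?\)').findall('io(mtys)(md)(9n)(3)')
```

['(mtys)', '(md)', '(9n)', '(3)']

Because the quantifier is non-greedy, it stops expanding at the earliest point where the rest of the pattern can succeed.
Walking the string: at [2:8] → '(mtys)'; at [8:12] → '(md)'; at [12:16] → '(9n)'; at [16:19] → '(3)'.
Since nothing is captured, `findall` lists the 4 matched substrings directly.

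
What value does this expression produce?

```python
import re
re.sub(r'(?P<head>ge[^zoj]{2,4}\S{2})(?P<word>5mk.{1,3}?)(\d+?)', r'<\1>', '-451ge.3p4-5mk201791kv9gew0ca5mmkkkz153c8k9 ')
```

Pattern: the literal 'ge', then 2 to 4 of any character except [zoj], then exactly 2 of a non-whitespace character (captured as 'head'); then the literal '5mk', then 1 to 3 of any character (lazy) (captured as 'word'); then one or more of a digit (lazy) (captured).
The `?` after the quantifier makes it lazy — it takes as little as possible before letting the rest of the pattern try.
Matches: at [4:16] → 'ge.3p4-5mk20'.
Each match is replaced using the text its own group 1 captured.

'-451<ge.3p4->1791kv9gew0ca5mmkkkz153c8k9 '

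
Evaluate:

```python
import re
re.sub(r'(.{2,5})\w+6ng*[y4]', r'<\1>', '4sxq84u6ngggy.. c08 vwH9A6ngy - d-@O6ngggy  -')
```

This matches 2 to 5 of any character (captured); then one or more of a word character, then the literal '6n'; then zero or more of the literal 'g', then one of [y4].
Matches: at [0:13] → '4sxq84u6ngggy'; at [15:29] → ' c08 vwH9A6ngy'; at [30:42] → '- d-@O6ngggy'.
Each match is replaced using the text its own group 1 captured.

'<4sxq8>..< c08 > <- d-@>  -'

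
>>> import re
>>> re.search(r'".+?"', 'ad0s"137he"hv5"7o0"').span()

Unlike `match`, `search` isn't anchored — it looks for the pattern anywhere in the string.
The match spans [4:11] → '"137he"'.

(4, 11)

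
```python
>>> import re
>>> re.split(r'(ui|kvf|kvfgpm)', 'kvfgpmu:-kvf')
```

['', 'kvf', 'gpmu:-', 'kvf', '']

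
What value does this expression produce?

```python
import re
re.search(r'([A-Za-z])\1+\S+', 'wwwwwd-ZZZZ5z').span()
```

`\1` has to match the exact text group 1 already captured.
The match spans [0:13] → 'wwwwwd-ZZZZ5z'.

(0, 13)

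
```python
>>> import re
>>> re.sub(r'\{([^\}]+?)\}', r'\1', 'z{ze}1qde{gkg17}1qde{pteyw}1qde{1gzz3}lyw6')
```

'zze1qdegkg171qdepteyw1qde1gzz3lyw6'

Matches: at [1:5] → '{ze}'; at [9:16] → '{gkg17}'; at [20:27] → '{pteyw}'; at [31:38] → '{1gzz3}'.
The replacement refers to a captured group, so each match is rewritten using its own captured text.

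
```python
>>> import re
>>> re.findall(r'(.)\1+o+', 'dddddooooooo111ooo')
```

`\1` has to match the exact text group 1 already captured.
With a single group, `findall` returns only what that group captured — 2 items.

['d', '1']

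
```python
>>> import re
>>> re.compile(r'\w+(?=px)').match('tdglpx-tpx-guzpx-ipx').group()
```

'tdgl'

Lookahead/lookbehind check context without consuming it, so the matched span excludes the asserted characters.
`re.match` only tries the pattern at the start of the string.
The match spans [0:4] → 'tdgl'.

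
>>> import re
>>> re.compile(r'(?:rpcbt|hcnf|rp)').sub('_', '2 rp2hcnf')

'2 _2_'

Matches: at [2:4] → 'rp'; at [5:9] → 'hcnf'.
Every occurrence is swapped for '_'.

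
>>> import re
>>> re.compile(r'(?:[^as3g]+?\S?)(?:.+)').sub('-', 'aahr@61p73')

'aa-'

Every occurrence is swapped for '-'.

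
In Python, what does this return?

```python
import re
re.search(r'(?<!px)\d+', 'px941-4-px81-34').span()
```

`(?!…)`/`(?<!…)` only lets a position through if the neighbouring text does NOT match; no characters are consumed.
`re.search` scans for the first position where the pattern succeeds.
The match spans [3:5] → '41'.

(3, 5)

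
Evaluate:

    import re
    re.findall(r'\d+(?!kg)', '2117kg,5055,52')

The negative lookahead/lookbehind blocks any match where the forbidden context is present.
Walking the string: at [0:3] → '211'; at [7:11] → '5055'; at [12:14] → '52'.
Since nothing is captured, `findall` lists the 3 matched substrings directly.

['211', '5055', '52']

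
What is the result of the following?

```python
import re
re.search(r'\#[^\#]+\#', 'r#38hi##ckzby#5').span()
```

`re.search` scans for the first position where the pattern succeeds.
The match spans [1:7] → '#38hi#'.

(1, 7)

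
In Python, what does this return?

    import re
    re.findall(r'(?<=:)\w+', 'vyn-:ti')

['ti']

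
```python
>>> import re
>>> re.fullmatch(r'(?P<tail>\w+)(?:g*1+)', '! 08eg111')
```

`re.fullmatch` is like wrapping the pattern in `^…$` (in single-line mode).
Here the string isn't matched end-to-end, so the call returns None.

None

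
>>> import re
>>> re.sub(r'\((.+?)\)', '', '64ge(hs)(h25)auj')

`sub` substitutes '' at each match site.

'64geauj'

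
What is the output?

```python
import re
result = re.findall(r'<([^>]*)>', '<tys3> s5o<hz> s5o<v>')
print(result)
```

['tys3', 'hz', 'v']

`findall` collects group 1 from each match (3 total).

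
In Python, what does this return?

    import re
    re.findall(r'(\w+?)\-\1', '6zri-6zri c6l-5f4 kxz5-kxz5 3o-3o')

['6zri', 'kxz5', '3o']

A backreference is literal: `\1` must see the identical characters the first group matched.
Because there's exactly one group, `findall` drops the full match and keeps group 1 from each hit.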